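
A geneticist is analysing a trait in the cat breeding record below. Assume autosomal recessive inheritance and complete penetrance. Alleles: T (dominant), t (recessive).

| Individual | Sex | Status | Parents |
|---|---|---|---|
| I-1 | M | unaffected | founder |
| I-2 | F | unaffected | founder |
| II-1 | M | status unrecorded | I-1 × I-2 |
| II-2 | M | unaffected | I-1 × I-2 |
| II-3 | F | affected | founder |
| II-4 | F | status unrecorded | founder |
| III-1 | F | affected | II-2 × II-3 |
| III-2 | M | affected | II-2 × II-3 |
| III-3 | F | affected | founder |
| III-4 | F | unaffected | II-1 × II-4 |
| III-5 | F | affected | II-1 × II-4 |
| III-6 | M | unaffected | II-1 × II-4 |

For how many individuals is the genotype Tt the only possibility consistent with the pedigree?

1

Obligate heterozygotes: II-2 is unaffected so carries T and passed t to III-1 (tt), so II-2 is Tt.
Every other individual is either homozygous by phenotype or has at least one consistent homozygous assignment, so the count is 1.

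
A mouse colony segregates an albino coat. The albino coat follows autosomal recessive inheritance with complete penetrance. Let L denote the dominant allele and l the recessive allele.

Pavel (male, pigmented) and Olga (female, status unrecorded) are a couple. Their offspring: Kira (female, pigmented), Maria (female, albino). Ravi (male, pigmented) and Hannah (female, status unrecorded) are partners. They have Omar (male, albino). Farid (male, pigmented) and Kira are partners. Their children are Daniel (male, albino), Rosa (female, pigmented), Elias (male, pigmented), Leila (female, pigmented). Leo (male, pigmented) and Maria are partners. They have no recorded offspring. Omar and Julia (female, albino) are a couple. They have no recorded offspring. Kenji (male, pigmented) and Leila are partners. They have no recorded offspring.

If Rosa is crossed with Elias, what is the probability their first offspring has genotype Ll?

4/9

Farid is pigmented so carries L and passed l to Daniel (ll), so Farid is Ll.
Kira is pigmented so carries L and passed l to Daniel (ll), so Kira is Ll.
Rosa is a pigmented offspring of Farid (Ll) × Kira (Ll), whose cross gives 1/4 LL : 1/2 Ll : 1/4 ll; conditioning on being pigmented, Rosa is LL with probability 1/3, Ll with probability 2/3.
Elias is a pigmented offspring of Farid (Ll) × Kira (Ll), whose cross gives 1/4 LL : 1/2 Ll : 1/4 ll; conditioning on being pigmented, Elias is LL with probability 1/3, Ll with probability 2/3.
Summing over parental genotype combinations, P(offspring has genotype Ll) = 2/9·1/2 + 2/9·1/2 + 4/9·1/2 = 4/9.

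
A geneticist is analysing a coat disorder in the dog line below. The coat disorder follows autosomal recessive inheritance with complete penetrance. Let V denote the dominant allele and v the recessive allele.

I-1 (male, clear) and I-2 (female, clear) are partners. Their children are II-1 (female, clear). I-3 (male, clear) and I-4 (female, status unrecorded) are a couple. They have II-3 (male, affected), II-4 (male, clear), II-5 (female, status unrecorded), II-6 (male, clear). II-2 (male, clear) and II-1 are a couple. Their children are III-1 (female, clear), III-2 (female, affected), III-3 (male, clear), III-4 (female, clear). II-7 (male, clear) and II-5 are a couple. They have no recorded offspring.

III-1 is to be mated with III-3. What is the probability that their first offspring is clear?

8/9

II-2 is clear so carries V and passed v to III-2 (vv), so II-2 is Vv.
II-1 is clear so carries V and passed v to III-2 (vv), so II-1 is Vv.
III-1 is a clear offspring of II-2 (Vv) × II-1 (Vv), whose cross gives 1/4 VV : 1/2 Vv : 1/4 vv; conditioning on being clear, III-1 is VV with probability 1/3, Vv with probability 2/3.
III-3 is a clear offspring of II-2 (Vv) × II-1 (Vv), whose cross gives 1/4 VV : 1/2 Vv : 1/4 vv; conditioning on being clear, III-3 is VV with probability 1/3, Vv with probability 2/3.
Summing over parental genotype combinations, P(offspring is clear) = 1/9·1 + 2/9·1 + 2/9·1 + 4/9·3/4 = 8/9.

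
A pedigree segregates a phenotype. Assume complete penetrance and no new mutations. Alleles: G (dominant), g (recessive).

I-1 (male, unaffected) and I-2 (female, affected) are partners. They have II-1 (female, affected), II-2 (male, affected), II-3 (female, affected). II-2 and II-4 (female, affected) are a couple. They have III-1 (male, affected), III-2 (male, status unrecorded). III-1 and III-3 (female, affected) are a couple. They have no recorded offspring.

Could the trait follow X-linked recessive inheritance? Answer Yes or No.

No

Under X-linked recessive, II-1 (affected, female) cannot arise from I-1 (unaffected) × I-2 (affected).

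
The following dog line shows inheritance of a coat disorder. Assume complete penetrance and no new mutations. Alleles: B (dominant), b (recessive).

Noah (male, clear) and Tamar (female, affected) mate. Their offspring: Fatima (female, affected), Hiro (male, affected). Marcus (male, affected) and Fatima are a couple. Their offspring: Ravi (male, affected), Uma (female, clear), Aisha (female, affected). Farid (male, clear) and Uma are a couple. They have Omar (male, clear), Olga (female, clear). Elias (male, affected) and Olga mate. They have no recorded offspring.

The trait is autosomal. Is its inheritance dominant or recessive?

dominant

Marcus and Fatima are both affected yet have a clear child Uma. Under a recessive model two affected parents are homozygous and every child would be affected, so the trait cannot be recessive.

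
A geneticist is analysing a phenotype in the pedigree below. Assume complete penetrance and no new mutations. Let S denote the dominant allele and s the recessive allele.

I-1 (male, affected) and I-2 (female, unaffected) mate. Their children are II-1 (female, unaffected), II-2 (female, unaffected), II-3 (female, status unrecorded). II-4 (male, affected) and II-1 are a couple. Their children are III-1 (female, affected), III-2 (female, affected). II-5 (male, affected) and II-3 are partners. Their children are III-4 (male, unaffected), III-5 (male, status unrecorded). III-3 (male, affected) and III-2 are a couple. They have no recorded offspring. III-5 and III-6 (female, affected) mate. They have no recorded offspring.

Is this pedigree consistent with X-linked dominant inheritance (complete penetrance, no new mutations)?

No

Under X-linked dominant, II-1 (unaffected, female) cannot arise from I-1 (affected) × I-2 (unaffected).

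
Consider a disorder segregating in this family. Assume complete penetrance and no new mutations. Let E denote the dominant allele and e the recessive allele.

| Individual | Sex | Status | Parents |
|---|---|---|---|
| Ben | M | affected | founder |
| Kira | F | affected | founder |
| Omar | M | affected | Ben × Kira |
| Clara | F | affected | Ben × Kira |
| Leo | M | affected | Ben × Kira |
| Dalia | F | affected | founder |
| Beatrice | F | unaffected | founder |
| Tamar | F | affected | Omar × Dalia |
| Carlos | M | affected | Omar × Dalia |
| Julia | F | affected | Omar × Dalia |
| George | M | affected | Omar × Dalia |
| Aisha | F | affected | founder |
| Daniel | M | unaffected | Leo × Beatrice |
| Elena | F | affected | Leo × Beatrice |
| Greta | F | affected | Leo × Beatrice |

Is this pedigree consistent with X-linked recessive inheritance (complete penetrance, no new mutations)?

Yes

A consistent assignment under X-linked recessive exists: Ben X^e Y, Kira X^e X^e, Omar X^e Y, Clara X^e X^e, Leo X^e Y, Dalia X^e X^e, Beatrice X^E X^e, Tamar X^e X^e, Carlos X^e Y, Julia X^e X^e, George X^e Y, Aisha X^e X^e, Daniel X^E Y, Elena X^e X^e, Greta X^e X^e.
In this assignment every recorded phenotype matches its genotype and every non-founder's genotype is obtainable from its parents' genotypes, so the pedigree is consistent.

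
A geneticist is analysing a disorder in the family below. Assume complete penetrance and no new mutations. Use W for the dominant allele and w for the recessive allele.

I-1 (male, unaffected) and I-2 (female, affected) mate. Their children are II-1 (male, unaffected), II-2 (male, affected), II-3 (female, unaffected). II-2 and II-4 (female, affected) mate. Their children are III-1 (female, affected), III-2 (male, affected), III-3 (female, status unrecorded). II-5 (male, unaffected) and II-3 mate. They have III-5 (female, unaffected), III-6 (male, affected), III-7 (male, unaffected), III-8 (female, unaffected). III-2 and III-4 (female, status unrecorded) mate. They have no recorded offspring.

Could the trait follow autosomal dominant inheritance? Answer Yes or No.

Under autosomal dominant, III-6 (affected, male) cannot arise from II-5 (unaffected) × II-3 (unaffected).

No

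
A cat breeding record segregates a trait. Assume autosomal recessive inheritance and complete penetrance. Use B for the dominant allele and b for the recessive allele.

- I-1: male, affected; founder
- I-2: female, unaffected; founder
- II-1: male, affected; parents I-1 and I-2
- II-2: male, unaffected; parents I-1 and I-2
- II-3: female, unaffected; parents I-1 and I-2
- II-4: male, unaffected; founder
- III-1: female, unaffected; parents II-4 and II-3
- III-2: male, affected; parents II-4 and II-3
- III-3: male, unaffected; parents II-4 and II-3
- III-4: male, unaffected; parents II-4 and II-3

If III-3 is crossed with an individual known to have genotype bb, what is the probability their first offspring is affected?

1/3

II-4 is unaffected so carries B and passed b to III-2 (bb), so II-4 is Bb.
II-3 is unaffected so carries B and received b from I-1 (bb), so II-3 is Bb.
III-3 is an unaffected offspring of II-4 (Bb) × II-3 (Bb), whose cross gives 1/4 BB : 1/2 Bb : 1/4 bb; conditioning on being unaffected, III-3 is BB with probability 1/3, Bb with probability 2/3.
Summing over parental genotype combinations, P(offspring is affected) = 2/3·1/2 = 1/3.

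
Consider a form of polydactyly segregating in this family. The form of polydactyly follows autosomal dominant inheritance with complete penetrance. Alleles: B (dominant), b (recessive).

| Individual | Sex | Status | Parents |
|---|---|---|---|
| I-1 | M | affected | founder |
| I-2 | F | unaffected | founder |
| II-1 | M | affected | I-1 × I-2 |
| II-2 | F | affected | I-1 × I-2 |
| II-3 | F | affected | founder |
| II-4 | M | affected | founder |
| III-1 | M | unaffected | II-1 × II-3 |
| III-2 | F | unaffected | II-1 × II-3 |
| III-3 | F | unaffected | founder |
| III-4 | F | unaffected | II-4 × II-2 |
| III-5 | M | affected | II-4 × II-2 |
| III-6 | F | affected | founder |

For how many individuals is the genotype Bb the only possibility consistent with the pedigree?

4

Obligate heterozygotes: II-1 is affected so carries B and received b from I-2 (bb), so II-1 is Bb; II-2 is affected so carries B and received b from I-2 (bb), so II-2 is Bb; II-3 is affected so carries B and passed b to III-1 (bb), so II-3 is Bb; II-4 is affected so carries B and passed b to III-4 (bb), so II-4 is Bb.
Every other individual is either homozygous by phenotype or has at least one consistent homozygous assignment, so the count is 4.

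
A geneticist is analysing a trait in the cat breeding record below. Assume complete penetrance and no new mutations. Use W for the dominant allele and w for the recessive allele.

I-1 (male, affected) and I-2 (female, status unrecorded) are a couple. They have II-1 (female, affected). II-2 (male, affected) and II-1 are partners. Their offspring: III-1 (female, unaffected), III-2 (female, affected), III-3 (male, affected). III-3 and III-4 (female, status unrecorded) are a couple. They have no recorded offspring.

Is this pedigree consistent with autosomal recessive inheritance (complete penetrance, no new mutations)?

Under autosomal recessive, III-1 (unaffected, female) cannot arise from II-2 (affected) × II-1 (affected).

No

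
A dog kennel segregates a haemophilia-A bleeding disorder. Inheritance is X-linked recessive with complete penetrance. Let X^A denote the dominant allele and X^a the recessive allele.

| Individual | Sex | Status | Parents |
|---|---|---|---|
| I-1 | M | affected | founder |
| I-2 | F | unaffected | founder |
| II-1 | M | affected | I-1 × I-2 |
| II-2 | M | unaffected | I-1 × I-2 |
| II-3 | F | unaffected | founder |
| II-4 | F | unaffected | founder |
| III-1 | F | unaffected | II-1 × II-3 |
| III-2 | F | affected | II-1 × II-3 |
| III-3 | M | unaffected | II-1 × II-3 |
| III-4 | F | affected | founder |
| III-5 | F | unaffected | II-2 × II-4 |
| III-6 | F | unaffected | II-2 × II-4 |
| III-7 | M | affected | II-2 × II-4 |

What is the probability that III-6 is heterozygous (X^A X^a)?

1/2

II-2 is unaffected, so II-2 is X^A Y.
II-4 is unaffected so carries A and passed a to III-7 (X^a Y), so II-4 is X^A X^a.
Their cross gives offspring ratios 1/2 X^A X^A : 1/2 X^A X^a. Conditioning on III-6 being unaffected, P(X^A X^a) = 1/2 / 1 = 1/2.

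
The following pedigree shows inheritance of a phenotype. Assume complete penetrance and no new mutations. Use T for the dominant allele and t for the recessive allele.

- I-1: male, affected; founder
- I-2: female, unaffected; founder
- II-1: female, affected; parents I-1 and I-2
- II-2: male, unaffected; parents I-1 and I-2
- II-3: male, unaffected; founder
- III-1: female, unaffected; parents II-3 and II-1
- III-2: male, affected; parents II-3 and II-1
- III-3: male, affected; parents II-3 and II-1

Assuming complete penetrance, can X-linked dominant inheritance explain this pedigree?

Yes

A consistent assignment under X-linked dominant exists: I-1 X^T Y, I-2 X^t X^t, II-1 X^T X^t, II-2 X^t Y, II-3 X^t Y, III-1 X^t X^t, III-2 X^T Y, III-3 X^T Y.
In this assignment every recorded phenotype matches its genotype and every non-founder's genotype is obtainable from its parents' genotypes, so the pedigree is consistent.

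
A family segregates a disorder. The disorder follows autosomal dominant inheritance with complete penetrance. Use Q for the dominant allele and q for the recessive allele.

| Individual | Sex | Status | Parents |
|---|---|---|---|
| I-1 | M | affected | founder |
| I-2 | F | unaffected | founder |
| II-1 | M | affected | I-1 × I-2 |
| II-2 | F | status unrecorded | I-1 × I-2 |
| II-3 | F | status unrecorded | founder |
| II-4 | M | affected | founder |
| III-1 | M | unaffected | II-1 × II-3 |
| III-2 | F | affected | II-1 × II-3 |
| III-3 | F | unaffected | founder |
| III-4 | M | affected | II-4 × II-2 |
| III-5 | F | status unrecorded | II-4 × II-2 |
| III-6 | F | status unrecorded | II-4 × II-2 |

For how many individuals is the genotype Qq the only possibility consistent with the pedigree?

1

Obligate heterozygotes: II-1 is affected so carries Q and received q from I-2 (qq), so II-1 is Qq.
Every other individual is either homozygous by phenotype or has at least one consistent homozygous assignment, so the count is 1.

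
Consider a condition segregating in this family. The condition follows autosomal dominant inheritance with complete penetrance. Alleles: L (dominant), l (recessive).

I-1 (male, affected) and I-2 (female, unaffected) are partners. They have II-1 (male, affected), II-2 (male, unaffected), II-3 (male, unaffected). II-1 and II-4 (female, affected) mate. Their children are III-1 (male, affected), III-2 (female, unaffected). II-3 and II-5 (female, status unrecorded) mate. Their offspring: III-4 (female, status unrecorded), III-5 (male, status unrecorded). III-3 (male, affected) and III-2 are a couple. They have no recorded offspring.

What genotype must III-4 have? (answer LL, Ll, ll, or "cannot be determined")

III-4's phenotype is unrecorded, and no parent or child forces a single allele at both positions; consistent genotype assignments exist with III-4 as Ll or ll.

cannot be determined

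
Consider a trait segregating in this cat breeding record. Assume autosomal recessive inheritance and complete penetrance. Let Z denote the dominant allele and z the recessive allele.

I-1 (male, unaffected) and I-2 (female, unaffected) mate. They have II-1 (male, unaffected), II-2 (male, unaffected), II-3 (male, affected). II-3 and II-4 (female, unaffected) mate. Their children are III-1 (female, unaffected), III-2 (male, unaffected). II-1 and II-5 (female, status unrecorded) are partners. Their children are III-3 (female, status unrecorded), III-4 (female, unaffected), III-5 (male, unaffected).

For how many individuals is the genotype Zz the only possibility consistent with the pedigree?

Obligate heterozygotes: I-1 is unaffected so carries Z and passed z to II-3 (zz), so I-1 is Zz; I-2 is unaffected so carries Z and passed z to II-3 (zz), so I-2 is Zz; III-1 is unaffected so carries Z and received z from II-3 (zz), so III-1 is Zz; III-2 is unaffected so carries Z and received z from II-3 (zz), so III-2 is Zz.
Every other individual is either homozygous by phenotype or has at least one consistent homozygous assignment, so the count is 4.

4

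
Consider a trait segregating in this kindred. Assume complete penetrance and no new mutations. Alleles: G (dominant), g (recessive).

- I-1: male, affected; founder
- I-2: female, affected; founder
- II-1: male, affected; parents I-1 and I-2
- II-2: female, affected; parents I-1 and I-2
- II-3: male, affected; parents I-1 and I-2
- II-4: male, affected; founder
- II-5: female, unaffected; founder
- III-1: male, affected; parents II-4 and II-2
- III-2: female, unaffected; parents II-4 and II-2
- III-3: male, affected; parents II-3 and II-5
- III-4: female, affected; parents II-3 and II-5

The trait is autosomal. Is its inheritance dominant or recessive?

II-4 and II-2 are both affected yet have an unaffected child III-2. Under a recessive model two affected parents are homozygous and every child would be affected, so the trait cannot be recessive.

dominant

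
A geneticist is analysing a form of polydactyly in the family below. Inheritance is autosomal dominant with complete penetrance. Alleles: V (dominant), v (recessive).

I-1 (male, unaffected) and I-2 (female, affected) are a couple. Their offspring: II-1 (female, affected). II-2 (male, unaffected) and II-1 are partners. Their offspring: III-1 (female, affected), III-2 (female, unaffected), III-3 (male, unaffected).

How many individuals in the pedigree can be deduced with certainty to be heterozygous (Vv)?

2

Obligate heterozygotes: II-1 is affected so carries V and received v from I-1 (vv), so II-1 is Vv; III-1 is affected so carries V and received v from II-2 (vv), so III-1 is Vv.
Every other individual is either homozygous by phenotype or has at least one consistent homozygous assignment, so the count is 2.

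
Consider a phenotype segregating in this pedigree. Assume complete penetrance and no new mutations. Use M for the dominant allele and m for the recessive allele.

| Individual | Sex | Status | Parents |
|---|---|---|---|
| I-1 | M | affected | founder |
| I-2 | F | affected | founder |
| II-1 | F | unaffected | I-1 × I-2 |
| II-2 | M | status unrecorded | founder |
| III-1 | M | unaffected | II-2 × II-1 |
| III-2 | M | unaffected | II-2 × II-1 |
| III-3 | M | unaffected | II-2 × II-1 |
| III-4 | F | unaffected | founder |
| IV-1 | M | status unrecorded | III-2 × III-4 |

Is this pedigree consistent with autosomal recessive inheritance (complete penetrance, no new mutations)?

Under autosomal recessive, II-1 (unaffected, female) cannot arise from I-1 (affected) × I-2 (affected).

No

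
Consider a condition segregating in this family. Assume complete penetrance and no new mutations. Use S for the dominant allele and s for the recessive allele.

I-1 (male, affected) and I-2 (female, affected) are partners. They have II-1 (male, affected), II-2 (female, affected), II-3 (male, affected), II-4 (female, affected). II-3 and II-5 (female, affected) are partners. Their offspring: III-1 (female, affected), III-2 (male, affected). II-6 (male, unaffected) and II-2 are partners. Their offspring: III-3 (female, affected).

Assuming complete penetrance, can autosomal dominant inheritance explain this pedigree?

A consistent assignment under autosomal dominant exists: I-1 SS, I-2 SS, II-1 SS, II-2 SS, II-3 SS, II-4 SS, II-5 SS, II-6 ss, III-1 SS, III-2 SS, III-3 Ss.
In this assignment every recorded phenotype matches its genotype and every non-founder's genotype is obtainable from its parents' genotypes, so the pedigree is consistent.

Yes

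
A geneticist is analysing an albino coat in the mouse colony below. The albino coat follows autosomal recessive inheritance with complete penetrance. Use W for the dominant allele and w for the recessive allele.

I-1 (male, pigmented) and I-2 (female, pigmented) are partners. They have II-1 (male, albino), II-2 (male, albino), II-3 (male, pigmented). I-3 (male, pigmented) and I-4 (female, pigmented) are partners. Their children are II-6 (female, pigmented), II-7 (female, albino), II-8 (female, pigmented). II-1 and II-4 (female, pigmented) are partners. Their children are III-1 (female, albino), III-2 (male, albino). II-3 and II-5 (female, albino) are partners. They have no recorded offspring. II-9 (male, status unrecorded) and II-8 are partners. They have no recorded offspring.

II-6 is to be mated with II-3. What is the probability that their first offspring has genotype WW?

I-3 is pigmented so carries W and passed w to II-7 (ww), so I-3 is Ww.
I-4 is pigmented so carries W and passed w to II-7 (ww), so I-4 is Ww.
II-6 is a pigmented offspring of I-3 (Ww) × I-4 (Ww), whose cross gives 1/4 WW : 1/2 Ww : 1/4 ww; conditioning on being pigmented, II-6 is WW with probability 1/3, Ww with probability 2/3.
I-1 is pigmented so carries W and passed w to II-1 (ww), so I-1 is Ww.
I-2 is pigmented so carries W and passed w to II-1 (ww), so I-2 is Ww.
II-3 is a pigmented offspring of I-1 (Ww) × I-2 (Ww), whose cross gives 1/4 WW : 1/2 Ww : 1/4 ww; conditioning on being pigmented, II-3 is WW with probability 1/3, Ww with probability 2/3.
Summing over parental genotype combinations, P(offspring has genotype WW) = 1/9·1 + 2/9·1/2 + 2/9·1/2 + 4/9·1/4 = 4/9.

4/9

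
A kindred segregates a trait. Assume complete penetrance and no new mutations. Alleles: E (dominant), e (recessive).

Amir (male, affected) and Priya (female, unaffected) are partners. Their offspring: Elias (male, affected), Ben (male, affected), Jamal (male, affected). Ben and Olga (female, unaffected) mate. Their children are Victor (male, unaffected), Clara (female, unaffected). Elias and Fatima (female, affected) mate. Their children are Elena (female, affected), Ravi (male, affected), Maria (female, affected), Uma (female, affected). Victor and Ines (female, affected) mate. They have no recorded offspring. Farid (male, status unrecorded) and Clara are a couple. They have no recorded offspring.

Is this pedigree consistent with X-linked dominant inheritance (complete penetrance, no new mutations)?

No

Under X-linked dominant, Elias (affected, male) cannot arise from Amir (affected) × Priya (unaffected).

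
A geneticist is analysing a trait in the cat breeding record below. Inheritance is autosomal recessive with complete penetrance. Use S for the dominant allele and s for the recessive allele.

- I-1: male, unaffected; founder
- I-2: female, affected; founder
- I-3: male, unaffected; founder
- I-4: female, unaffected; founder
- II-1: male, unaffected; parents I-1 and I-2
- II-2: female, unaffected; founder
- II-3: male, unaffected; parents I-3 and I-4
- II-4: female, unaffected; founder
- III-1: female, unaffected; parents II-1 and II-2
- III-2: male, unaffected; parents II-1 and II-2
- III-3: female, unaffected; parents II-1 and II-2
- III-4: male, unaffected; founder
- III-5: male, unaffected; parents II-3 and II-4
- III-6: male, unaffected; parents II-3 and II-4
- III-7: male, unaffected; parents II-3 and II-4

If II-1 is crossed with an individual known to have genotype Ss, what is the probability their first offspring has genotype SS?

1/4

II-1 is unaffected so carries S and received s from I-2 (ss), so II-1 is Ss.
The cross gives 1/4 SS : 1/2 Ss : 1/4 ss, so P(offspring has genotype SS) = 1/4.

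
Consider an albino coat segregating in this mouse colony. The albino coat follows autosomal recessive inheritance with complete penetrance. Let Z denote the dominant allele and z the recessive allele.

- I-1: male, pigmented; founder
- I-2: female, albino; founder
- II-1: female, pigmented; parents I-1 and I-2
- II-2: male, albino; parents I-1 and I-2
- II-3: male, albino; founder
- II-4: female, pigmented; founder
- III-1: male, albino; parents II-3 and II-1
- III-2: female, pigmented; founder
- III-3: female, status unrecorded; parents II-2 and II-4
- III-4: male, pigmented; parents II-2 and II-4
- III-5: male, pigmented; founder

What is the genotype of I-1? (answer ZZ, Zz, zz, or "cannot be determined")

Zz

From phenotype alone, I-1 is ZZ or Zz.
I-1 is pigmented so carries Z and passed z to II-2 (zz), so I-1 is Zz.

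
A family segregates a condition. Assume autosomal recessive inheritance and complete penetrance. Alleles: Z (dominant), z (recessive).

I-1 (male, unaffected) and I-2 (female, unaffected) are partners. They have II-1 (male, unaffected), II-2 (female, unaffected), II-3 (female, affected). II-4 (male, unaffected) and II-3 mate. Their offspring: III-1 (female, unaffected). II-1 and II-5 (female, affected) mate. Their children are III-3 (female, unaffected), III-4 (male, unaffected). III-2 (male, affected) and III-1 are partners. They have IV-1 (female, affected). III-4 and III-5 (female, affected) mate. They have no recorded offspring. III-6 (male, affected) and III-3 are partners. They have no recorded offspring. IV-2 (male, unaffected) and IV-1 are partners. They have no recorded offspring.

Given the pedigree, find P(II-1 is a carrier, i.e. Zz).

I-1 is unaffected so carries Z and passed z to II-3 (zz), so I-1 is Zz.
I-2 is unaffected so carries Z and passed z to II-3 (zz), so I-2 is Zz.
Their cross gives offspring ratios 1/4 ZZ : 1/2 Zz : 1/4 zz. Conditioning on II-1 being unaffected, P(Zz) = 1/2 / 3/4 = 2/3 before taking II-1's own offspring into account.
II-5 is affected, so II-5 is zz.
Now use II-1's offspring. Probability of each recorded status — unaffected daughter III-3: 1/2 if II-1 is Zz, 1 if ZZ; unaffected son III-4: 1/2 if II-1 is Zz, 1 if ZZ.
Bayes: P(Zz) = 2/3·1/4 / (2/3·1/4 + 1/3·1) = 1/3.

1/3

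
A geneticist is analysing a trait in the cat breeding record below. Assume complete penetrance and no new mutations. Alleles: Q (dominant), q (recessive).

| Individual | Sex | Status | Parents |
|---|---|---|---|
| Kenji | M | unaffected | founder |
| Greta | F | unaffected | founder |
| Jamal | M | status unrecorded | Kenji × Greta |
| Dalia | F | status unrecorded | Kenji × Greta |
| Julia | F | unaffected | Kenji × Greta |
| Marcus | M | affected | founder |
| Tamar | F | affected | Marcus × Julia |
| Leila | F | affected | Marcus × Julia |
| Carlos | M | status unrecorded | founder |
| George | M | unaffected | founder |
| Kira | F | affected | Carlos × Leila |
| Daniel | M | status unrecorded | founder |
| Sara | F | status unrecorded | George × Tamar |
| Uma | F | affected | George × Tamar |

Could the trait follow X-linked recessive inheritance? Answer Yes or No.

Under X-linked recessive, Uma (affected, female) cannot arise from George (unaffected) × Tamar (affected).

No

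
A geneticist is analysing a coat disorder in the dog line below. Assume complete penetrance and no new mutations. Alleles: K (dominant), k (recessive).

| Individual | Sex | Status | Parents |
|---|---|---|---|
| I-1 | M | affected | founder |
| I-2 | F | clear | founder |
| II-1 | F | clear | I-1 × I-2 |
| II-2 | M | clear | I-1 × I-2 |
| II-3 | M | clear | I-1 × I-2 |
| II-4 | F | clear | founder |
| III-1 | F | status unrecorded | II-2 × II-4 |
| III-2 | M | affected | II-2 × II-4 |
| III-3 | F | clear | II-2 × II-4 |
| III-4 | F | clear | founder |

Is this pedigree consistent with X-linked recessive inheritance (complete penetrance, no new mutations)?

Yes

A consistent assignment under X-linked recessive exists: I-1 X^k Y, I-2 X^K X^K, II-1 X^K X^k, II-2 X^K Y, II-3 X^K Y, II-4 X^K X^k, III-1 X^K X^K, III-2 X^k Y, III-3 X^K X^K, III-4 X^K X^K.
In this assignment every recorded phenotype matches its genotype and every non-founder's genotype is obtainable from its parents' genotypes, so the pedigree is consistent.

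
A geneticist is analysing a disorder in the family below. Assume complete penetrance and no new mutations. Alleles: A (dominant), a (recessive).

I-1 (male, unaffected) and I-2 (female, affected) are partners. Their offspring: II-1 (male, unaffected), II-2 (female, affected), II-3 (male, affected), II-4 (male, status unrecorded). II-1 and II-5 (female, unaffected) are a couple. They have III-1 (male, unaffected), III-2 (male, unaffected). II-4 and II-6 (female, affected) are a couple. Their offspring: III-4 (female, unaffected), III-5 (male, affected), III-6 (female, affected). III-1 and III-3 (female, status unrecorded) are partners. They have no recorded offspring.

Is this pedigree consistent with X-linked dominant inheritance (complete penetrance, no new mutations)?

Yes

A consistent assignment under X-linked dominant exists: I-1 X^a Y, I-2 X^A X^a, II-1 X^a Y, II-2 X^A X^a, II-3 X^A Y, II-4 X^a Y, II-5 X^a X^a, II-6 X^A X^a, III-1 X^a Y, III-2 X^a Y, III-3 X^A X^A, III-4 X^a X^a, III-5 X^A Y, III-6 X^A X^a.
In this assignment every recorded phenotype matches its genotype and every non-founder's genotype is obtainable from its parents' genotypes, so the pedigree is consistent.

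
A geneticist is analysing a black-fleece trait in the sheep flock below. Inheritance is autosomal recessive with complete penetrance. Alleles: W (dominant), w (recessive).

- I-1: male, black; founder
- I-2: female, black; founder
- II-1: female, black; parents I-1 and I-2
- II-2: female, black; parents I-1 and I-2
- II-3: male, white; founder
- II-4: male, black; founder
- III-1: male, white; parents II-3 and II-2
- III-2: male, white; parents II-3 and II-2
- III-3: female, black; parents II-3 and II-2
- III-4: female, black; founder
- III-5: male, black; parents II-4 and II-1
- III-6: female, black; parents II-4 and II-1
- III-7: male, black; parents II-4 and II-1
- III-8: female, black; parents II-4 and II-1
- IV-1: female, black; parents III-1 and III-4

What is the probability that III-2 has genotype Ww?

1

III-2 is white so carries W and received w from II-2 (ww), so III-2 is Ww, giving P(Ww) = 1.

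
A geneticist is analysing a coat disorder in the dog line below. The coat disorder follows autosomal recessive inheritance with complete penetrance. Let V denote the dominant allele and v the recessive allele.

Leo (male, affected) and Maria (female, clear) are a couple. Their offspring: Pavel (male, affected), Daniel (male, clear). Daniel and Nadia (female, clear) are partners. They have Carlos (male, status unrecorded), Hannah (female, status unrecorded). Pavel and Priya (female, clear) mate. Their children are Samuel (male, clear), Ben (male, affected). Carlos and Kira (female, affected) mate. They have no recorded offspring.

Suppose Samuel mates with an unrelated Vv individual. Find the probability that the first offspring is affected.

Samuel is clear so carries V and received v from Pavel (vv), so Samuel is Vv.
The cross gives 1/4 VV : 1/2 Vv : 1/4 vv, so P(offspring is affected) = 1/4.

1/4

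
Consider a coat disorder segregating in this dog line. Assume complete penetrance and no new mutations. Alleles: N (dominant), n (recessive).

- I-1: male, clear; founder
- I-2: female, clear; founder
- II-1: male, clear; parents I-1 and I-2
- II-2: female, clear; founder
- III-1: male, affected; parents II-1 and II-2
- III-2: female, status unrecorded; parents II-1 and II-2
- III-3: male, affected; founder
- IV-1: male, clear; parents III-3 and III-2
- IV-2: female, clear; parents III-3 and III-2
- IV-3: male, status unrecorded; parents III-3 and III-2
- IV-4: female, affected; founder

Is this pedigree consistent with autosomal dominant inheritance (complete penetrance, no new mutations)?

Under autosomal dominant, III-1 (affected, male) cannot arise from II-1 (clear) × II-2 (clear).

No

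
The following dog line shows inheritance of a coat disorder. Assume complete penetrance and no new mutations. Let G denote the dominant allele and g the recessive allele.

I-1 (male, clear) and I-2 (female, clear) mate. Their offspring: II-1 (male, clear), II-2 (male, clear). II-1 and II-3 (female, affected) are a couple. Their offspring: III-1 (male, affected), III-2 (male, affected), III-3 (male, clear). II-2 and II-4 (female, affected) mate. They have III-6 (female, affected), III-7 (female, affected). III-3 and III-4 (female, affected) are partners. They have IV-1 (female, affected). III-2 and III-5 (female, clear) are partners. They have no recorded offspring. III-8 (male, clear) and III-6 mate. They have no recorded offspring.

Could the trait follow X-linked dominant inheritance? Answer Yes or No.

Yes

A consistent assignment under X-linked dominant exists: I-1 X^g Y, I-2 X^g X^g, II-1 X^g Y, II-2 X^g Y, II-3 X^G X^g, II-4 X^G X^G, III-1 X^G Y, III-2 X^G Y, III-3 X^g Y, III-4 X^G X^G, III-5 X^g X^g, III-6 X^G X^g, III-7 X^G X^g, III-8 X^g Y, IV-1 X^G X^g.
In this assignment every recorded phenotype matches its genotype and every non-founder's genotype is obtainable from its parents' genotypes, so the pedigree is consistent.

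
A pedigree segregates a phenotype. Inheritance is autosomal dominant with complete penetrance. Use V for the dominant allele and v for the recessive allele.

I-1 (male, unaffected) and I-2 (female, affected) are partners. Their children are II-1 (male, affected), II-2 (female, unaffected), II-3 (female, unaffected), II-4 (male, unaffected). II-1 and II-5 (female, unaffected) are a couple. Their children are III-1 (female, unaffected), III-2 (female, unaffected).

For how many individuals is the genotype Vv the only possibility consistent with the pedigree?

Obligate heterozygotes: I-2 is affected so carries V and passed v to II-2 (vv), so I-2 is Vv; II-1 is affected so carries V and received v from I-1 (vv), so II-1 is Vv.
Every other individual is either homozygous by phenotype or has at least one consistent homozygous assignment, so the count is 2.

2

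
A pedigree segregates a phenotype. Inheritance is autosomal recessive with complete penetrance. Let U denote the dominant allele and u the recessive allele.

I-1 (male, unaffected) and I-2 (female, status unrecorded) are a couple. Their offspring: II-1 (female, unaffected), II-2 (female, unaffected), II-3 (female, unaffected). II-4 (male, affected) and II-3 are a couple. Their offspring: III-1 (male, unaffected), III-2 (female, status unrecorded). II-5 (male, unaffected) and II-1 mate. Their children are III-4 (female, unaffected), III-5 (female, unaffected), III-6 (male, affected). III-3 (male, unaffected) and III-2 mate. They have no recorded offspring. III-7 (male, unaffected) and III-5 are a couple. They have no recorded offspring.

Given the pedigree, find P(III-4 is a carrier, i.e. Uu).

2/3

II-5 is unaffected so carries U and passed u to III-6 (uu), so II-5 is Uu.
II-1 is unaffected so carries U and passed u to III-6 (uu), so II-1 is Uu.
Their cross gives offspring ratios 1/4 UU : 1/2 Uu : 1/4 uu. Conditioning on III-4 being unaffected, P(Uu) = 1/2 / 3/4 = 2/3.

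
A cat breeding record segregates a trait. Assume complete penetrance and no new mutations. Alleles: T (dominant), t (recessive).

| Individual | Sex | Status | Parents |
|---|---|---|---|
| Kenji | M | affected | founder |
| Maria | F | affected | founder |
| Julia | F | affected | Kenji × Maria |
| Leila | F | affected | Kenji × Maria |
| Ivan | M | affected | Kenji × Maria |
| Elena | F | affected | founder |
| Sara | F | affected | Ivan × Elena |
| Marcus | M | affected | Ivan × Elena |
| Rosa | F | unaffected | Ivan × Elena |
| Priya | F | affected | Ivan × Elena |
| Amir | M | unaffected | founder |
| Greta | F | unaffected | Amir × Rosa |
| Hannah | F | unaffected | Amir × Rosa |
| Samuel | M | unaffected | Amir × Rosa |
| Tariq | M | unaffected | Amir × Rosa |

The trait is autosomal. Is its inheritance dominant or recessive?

Ivan and Elena are both affected yet have an unaffected child Rosa. Under a recessive model two affected parents are homozygous and every child would be affected, so the trait cannot be recessive.

dominant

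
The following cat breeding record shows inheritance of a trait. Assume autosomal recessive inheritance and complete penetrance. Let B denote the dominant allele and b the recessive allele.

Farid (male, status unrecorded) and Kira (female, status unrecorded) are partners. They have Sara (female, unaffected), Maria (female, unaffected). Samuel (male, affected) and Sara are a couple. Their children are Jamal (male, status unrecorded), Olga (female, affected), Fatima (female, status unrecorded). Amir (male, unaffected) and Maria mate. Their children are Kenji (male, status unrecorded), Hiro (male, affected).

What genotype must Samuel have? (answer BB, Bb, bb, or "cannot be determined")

Samuel is affected, so Samuel is bb.

bb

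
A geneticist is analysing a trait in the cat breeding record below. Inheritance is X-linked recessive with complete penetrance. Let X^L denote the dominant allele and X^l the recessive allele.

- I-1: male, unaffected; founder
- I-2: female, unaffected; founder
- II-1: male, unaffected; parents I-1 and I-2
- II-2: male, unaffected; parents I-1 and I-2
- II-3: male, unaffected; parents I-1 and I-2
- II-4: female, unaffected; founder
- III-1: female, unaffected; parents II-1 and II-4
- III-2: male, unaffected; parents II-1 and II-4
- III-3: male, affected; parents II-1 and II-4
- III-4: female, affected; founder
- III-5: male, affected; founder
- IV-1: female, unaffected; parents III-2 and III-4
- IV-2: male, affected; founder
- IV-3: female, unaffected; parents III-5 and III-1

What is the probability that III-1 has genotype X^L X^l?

II-1 is unaffected, so II-1 is X^L Y.
II-4 is unaffected so carries L and passed l to III-3 (X^l Y), so II-4 is X^L X^l.
Their cross gives offspring ratios 1/2 X^L X^L : 1/2 X^L X^l. Conditioning on III-1 being unaffected, P(X^L X^l) = 1/2 / 1 = 1/2 before taking III-1's own offspring into account.
III-5 is affected, so III-5 is X^l Y.
Now use III-1's offspring. Probability of each recorded status — unaffected daughter IV-3: 1/2 if III-1 is X^L X^l, 1 if X^L X^L.
Bayes: P(X^L X^l) = 1/2·1/2 / (1/2·1/2 + 1/2·1) = 1/3.

1/3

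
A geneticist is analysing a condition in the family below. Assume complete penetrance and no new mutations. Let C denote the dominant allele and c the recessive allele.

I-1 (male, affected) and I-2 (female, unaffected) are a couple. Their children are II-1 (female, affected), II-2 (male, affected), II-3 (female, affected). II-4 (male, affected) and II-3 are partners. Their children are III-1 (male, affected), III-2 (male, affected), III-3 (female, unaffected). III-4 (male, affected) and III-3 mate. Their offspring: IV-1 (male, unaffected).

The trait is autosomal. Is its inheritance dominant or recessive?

II-4 and II-3 are both affected yet have an unaffected child III-3. Under a recessive model two affected parents are homozygous and every child would be affected, so the trait cannot be recessive.

dominant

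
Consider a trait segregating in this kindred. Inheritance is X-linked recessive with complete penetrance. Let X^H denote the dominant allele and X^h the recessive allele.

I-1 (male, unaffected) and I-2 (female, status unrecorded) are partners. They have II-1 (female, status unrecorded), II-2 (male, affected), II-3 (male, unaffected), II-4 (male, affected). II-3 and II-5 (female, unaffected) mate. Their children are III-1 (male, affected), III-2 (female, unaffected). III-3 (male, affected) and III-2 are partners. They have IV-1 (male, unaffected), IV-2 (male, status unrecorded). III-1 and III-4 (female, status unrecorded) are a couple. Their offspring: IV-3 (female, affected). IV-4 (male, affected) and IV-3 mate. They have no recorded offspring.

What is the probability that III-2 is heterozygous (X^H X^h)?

1/3

II-3 is unaffected, so II-3 is X^H Y.
II-5 is unaffected so carries H and passed h to III-1 (X^h Y), so II-5 is X^H X^h.
Their cross gives offspring ratios 1/2 X^H X^H : 1/2 X^H X^h. Conditioning on III-2 being unaffected, P(X^H X^h) = 1/2 / 1 = 1/2 before taking III-2's own offspring into account.
III-3 is affected, so III-3 is X^h Y.
Now use III-2's offspring. Probability of each recorded status — unaffected son IV-1: 1/2 if III-2 is X^H X^h, 1 if X^H X^H. (IV-2: equally likely either way, so uninformative.)
Bayes: P(X^H X^h) = 1/2·1/2 / (1/2·1/2 + 1/2·1) = 1/3.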